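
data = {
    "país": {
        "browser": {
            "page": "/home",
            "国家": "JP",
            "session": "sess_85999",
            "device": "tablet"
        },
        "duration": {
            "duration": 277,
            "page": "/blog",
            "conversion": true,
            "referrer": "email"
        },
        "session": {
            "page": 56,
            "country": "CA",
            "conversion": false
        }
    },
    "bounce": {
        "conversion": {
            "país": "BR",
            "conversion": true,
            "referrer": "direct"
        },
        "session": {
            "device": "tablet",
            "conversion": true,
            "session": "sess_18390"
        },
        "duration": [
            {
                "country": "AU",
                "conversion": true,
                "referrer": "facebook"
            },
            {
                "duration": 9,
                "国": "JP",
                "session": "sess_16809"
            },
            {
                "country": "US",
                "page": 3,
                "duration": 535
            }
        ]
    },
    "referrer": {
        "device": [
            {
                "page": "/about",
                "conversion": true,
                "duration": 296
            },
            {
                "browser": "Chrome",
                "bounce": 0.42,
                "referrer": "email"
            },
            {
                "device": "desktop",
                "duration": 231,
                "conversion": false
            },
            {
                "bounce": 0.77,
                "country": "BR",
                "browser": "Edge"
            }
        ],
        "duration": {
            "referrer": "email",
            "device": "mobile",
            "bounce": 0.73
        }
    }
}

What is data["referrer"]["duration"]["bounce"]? 0.73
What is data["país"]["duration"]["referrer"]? "email"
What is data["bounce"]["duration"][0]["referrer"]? "facebook"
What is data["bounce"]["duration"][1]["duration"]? 9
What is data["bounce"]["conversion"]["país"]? "BR"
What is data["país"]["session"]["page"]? 56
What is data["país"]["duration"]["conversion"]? True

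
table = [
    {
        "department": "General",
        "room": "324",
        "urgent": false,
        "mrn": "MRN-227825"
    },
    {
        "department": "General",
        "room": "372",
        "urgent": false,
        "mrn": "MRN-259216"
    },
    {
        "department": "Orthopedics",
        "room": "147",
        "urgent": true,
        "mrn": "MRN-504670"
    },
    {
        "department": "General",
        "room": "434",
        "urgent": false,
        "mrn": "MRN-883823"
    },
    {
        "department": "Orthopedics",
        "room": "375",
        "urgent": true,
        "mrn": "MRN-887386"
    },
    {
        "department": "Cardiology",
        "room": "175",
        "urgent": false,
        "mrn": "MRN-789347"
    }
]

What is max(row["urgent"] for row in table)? True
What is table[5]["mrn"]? "MRN-789347"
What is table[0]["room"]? "324"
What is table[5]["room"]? "175"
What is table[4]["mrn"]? "MRN-887386"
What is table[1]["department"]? "General"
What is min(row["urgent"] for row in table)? False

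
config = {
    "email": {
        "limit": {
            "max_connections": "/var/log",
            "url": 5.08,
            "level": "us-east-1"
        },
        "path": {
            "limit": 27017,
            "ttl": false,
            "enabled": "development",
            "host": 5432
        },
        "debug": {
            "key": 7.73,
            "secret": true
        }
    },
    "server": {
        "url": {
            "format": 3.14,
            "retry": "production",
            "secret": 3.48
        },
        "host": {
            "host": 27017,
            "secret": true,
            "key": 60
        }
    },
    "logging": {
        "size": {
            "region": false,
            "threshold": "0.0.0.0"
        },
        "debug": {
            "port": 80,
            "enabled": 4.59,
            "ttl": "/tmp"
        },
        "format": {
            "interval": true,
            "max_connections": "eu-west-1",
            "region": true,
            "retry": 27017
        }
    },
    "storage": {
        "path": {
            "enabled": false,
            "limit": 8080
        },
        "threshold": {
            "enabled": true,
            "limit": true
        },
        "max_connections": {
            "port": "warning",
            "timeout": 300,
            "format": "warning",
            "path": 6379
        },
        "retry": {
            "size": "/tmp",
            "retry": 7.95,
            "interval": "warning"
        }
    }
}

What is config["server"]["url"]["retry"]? "production"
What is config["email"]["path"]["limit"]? 27017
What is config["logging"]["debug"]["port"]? 80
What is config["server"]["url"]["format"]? 3.14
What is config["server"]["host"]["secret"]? True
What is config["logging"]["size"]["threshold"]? "0.0.0.0"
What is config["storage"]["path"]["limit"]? 8080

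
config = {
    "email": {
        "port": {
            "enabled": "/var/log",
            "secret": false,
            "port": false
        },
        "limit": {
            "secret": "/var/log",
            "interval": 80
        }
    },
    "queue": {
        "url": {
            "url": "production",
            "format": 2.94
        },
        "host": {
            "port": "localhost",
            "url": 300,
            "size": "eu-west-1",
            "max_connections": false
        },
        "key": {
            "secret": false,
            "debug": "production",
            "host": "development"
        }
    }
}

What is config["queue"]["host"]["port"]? "localhost"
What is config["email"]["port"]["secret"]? False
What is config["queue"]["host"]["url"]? 300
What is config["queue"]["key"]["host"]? "development"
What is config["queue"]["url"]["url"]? "production"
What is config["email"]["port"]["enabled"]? "/var/log"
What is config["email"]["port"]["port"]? False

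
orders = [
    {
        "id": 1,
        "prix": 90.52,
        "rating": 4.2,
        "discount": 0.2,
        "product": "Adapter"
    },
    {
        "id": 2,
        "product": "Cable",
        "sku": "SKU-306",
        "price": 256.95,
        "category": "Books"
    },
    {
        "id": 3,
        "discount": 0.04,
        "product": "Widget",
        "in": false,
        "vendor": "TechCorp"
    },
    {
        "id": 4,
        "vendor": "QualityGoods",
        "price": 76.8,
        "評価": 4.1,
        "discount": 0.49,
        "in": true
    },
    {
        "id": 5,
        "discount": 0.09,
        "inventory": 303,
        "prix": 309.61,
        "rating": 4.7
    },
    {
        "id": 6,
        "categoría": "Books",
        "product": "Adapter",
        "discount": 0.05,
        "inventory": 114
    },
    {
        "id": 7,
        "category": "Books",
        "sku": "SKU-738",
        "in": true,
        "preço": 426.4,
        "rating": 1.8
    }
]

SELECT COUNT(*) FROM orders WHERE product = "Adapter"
2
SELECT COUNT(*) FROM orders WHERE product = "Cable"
1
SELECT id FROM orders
[1, 2, 3, 4, 5, 6, 7]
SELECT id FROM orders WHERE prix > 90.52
[5]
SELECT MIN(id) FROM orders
1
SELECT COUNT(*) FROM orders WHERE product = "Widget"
1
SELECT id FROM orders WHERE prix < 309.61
[1]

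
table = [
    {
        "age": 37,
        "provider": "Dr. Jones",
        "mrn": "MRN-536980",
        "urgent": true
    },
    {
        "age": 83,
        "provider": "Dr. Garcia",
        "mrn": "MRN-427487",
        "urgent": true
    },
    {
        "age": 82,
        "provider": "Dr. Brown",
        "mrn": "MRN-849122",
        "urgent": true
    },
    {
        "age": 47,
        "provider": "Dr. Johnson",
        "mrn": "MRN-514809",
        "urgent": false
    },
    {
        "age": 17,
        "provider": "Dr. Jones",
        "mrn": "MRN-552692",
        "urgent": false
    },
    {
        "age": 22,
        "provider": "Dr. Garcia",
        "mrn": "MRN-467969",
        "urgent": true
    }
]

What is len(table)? 6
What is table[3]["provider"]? "Dr. Johnson"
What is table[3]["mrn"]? "MRN-514809"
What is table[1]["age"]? 83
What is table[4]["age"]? 17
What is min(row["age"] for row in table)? 17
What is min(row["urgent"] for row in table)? False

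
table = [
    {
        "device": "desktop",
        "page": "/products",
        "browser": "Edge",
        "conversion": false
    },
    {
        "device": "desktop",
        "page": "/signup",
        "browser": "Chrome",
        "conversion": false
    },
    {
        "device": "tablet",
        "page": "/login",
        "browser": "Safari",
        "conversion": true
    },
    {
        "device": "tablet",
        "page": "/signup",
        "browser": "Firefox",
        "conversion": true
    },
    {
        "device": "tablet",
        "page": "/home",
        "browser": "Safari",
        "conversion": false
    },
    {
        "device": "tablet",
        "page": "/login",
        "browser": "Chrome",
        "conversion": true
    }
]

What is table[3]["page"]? "/signup"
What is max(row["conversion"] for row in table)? True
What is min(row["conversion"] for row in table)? False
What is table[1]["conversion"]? False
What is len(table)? 6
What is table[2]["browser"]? "Safari"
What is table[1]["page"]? "/signup"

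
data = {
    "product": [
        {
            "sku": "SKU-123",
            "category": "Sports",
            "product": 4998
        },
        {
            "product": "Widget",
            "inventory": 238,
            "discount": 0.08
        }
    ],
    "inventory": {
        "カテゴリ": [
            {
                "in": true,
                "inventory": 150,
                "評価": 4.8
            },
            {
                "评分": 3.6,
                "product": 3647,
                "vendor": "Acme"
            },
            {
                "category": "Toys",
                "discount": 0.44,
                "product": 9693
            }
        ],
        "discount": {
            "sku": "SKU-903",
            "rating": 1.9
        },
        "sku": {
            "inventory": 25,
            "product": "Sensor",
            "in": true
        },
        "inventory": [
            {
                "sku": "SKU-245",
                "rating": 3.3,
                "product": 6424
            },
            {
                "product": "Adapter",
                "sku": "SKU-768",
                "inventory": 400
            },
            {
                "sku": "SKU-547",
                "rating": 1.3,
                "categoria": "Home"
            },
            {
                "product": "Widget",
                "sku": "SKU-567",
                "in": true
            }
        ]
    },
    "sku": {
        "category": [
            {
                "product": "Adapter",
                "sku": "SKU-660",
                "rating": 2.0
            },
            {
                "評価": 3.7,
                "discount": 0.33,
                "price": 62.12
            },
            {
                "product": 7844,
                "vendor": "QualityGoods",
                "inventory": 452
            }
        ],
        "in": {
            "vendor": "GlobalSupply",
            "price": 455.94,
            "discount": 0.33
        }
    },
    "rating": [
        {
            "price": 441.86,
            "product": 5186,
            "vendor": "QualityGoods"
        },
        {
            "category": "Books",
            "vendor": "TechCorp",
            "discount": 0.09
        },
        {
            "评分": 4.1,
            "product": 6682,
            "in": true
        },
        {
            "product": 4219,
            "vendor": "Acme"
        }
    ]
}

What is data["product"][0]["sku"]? "SKU-123"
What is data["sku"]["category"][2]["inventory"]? 452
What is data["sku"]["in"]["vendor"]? "GlobalSupply"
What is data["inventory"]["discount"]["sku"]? "SKU-903"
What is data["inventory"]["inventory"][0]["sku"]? "SKU-245"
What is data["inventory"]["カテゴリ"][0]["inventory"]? 150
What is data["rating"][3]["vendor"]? "Acme"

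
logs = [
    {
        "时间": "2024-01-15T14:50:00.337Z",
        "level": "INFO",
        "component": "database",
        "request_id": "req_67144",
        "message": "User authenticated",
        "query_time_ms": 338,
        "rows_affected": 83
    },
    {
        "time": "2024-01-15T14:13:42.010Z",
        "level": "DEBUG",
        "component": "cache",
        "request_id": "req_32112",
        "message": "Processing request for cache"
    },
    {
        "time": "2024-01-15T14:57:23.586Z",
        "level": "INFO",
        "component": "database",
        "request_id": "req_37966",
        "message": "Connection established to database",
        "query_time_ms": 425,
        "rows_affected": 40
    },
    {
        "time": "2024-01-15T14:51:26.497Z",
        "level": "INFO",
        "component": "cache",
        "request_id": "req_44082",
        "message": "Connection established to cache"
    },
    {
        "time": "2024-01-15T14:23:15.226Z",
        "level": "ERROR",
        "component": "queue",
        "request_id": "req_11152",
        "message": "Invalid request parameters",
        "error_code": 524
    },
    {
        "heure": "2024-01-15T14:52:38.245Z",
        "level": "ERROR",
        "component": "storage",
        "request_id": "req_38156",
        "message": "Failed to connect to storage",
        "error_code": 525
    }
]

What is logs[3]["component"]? "cache"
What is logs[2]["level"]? "INFO"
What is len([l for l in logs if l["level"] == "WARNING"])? 0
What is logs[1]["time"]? "2024-01-15T14:13:42.010Z"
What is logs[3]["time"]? "2024-01-15T14:51:26.497Z"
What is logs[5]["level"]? "ERROR"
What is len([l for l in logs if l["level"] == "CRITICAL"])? 0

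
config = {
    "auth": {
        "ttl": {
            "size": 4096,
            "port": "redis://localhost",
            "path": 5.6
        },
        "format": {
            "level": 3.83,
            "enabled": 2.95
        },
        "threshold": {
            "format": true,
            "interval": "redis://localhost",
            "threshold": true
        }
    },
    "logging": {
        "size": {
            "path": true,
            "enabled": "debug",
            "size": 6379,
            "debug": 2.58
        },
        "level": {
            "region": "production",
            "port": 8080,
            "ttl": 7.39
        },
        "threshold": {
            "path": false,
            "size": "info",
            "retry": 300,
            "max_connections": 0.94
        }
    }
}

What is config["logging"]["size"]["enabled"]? "debug"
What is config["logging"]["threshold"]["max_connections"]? 0.94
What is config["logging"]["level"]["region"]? "production"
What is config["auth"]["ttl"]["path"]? 5.6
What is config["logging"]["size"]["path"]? True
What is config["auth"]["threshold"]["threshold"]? True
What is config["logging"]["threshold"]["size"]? "info"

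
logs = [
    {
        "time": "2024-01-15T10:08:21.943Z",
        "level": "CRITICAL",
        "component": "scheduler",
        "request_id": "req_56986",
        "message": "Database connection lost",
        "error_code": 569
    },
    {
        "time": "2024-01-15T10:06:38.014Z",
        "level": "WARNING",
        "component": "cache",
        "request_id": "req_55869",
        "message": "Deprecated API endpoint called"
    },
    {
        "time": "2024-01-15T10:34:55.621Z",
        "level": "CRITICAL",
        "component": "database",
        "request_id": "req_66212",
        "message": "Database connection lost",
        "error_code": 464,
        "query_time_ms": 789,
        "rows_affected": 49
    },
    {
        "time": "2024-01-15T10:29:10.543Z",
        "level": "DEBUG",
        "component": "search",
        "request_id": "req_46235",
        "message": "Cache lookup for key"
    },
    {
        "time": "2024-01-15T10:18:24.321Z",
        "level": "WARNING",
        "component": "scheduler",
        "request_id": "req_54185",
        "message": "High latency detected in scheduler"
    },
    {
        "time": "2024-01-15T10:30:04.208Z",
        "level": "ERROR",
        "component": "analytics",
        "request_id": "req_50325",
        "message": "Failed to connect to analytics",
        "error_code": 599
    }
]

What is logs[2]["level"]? "CRITICAL"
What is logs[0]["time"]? "2024-01-15T10:08:21.943Z"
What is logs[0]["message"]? "Database connection lost"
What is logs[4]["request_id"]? "req_54185"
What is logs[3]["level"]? "DEBUG"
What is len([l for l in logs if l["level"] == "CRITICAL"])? 2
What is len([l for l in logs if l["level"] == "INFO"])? 0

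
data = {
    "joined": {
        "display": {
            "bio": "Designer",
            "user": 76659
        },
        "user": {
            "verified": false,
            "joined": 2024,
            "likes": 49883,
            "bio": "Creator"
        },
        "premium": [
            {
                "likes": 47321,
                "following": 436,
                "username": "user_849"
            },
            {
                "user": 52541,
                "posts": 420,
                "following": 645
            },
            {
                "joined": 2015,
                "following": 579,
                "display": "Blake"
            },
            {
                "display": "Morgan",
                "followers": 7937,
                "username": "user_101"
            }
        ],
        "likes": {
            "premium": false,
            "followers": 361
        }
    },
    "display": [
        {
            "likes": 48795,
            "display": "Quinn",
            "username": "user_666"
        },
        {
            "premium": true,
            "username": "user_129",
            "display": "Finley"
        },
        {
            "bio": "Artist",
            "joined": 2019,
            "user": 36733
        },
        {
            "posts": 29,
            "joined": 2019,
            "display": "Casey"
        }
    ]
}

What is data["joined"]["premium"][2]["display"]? "Blake"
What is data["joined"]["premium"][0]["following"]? 436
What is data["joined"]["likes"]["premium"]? False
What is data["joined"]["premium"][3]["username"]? "user_101"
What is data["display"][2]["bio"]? "Artist"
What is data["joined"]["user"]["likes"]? 49883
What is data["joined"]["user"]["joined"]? 2024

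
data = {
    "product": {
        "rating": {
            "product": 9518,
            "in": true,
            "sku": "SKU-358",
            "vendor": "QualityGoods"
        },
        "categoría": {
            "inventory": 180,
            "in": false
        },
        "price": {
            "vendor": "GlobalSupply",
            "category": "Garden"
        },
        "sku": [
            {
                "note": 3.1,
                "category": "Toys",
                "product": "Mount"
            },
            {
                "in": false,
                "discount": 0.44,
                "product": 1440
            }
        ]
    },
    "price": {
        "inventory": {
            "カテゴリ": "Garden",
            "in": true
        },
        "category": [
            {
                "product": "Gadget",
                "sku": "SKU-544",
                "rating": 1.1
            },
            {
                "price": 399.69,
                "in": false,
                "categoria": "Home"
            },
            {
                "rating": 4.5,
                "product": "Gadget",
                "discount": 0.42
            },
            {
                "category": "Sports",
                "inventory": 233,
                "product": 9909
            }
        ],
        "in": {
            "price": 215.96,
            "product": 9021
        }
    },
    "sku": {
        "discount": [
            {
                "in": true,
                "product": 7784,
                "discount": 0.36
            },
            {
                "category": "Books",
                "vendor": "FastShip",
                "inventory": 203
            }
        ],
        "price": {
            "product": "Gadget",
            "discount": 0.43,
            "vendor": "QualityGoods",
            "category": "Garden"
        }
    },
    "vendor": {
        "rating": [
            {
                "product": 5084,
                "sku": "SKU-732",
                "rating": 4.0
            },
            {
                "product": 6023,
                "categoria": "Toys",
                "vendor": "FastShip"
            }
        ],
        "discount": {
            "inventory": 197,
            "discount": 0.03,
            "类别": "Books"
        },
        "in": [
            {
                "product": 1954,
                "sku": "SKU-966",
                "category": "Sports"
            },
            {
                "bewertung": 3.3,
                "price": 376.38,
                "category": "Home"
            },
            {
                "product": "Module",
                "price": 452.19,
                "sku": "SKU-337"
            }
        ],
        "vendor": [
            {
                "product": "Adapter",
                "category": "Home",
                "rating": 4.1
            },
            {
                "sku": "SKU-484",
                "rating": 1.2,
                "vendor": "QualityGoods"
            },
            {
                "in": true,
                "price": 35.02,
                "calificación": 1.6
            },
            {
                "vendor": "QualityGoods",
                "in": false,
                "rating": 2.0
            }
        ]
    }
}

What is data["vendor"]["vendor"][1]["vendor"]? "QualityGoods"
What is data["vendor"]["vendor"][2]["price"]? 35.02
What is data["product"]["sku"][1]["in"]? False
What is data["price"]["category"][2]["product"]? "Gadget"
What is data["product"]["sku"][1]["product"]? 1440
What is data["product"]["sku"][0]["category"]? "Toys"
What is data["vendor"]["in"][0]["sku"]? "SKU-966"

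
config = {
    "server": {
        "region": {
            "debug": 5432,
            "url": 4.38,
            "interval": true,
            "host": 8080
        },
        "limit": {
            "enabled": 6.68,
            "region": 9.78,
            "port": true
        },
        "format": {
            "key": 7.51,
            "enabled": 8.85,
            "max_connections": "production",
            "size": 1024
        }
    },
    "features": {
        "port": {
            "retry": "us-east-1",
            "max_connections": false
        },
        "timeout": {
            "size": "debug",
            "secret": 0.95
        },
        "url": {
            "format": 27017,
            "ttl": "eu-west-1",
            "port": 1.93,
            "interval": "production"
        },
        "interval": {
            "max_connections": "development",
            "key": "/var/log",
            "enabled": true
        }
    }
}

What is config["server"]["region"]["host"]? 8080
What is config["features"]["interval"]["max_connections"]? "development"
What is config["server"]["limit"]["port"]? True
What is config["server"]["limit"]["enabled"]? 6.68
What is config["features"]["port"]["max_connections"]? False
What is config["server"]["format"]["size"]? 1024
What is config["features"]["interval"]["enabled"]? True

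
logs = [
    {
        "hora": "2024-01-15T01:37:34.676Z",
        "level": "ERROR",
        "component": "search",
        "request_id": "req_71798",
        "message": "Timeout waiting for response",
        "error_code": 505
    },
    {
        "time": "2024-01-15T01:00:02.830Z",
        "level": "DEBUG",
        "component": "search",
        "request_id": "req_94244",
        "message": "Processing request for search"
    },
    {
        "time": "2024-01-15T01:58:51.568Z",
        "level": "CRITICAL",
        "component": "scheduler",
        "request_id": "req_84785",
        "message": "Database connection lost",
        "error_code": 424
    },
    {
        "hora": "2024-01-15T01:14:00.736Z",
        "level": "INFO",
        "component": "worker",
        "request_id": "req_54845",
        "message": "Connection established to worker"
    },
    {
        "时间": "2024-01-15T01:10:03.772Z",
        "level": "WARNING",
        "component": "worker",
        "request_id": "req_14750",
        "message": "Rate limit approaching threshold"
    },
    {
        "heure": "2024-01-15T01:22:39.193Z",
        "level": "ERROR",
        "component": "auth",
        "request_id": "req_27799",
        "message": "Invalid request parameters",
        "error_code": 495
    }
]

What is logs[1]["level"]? "DEBUG"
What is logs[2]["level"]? "CRITICAL"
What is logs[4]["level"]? "WARNING"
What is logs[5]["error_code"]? 495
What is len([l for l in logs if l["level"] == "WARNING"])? 1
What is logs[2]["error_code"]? 424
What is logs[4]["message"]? "Rate limit approaching threshold"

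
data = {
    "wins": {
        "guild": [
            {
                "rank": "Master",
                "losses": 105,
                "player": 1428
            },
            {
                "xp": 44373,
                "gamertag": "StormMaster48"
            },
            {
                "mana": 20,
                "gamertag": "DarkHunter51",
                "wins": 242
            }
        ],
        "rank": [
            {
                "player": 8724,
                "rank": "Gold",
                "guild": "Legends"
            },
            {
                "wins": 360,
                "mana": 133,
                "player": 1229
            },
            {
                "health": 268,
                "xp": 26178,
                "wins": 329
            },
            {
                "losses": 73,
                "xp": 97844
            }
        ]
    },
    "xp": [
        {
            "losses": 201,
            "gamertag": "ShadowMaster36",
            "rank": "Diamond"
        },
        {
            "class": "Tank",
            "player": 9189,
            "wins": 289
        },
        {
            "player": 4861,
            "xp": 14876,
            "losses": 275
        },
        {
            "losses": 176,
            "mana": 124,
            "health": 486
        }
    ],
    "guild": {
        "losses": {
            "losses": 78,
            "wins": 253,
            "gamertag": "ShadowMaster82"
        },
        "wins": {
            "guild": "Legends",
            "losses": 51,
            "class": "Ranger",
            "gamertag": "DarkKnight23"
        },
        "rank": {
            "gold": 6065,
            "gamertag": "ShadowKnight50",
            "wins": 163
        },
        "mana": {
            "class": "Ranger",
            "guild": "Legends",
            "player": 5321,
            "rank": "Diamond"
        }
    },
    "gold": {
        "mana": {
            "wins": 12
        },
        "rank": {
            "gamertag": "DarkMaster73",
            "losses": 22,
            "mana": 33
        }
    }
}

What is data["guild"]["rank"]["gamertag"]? "ShadowKnight50"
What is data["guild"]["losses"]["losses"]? 78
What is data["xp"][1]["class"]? "Tank"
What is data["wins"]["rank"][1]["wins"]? 360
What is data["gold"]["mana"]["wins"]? 12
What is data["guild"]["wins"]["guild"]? "Legends"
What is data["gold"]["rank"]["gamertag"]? "DarkMaster73"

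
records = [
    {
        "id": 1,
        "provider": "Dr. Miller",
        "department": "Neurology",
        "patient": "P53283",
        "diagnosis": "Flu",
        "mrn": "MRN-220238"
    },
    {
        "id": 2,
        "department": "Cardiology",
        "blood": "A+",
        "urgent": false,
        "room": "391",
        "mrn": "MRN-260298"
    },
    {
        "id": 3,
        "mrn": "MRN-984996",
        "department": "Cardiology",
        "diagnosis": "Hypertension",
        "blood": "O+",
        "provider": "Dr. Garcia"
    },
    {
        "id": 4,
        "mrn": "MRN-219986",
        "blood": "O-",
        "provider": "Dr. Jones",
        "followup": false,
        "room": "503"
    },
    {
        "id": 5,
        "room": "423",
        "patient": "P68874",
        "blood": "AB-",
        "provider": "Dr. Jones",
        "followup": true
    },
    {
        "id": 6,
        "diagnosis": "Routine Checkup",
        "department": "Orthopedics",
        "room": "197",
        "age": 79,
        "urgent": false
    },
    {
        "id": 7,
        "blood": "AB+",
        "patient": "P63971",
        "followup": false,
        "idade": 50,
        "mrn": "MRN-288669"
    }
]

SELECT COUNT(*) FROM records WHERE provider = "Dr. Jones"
2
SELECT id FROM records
[1, 2, 3, 4, 5, 6, 7]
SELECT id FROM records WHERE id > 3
[4, 5, 6, 7]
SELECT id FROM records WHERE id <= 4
[1, 2, 3, 4]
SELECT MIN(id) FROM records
1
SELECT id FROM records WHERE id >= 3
[3, 4, 5, 6, 7]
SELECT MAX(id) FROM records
7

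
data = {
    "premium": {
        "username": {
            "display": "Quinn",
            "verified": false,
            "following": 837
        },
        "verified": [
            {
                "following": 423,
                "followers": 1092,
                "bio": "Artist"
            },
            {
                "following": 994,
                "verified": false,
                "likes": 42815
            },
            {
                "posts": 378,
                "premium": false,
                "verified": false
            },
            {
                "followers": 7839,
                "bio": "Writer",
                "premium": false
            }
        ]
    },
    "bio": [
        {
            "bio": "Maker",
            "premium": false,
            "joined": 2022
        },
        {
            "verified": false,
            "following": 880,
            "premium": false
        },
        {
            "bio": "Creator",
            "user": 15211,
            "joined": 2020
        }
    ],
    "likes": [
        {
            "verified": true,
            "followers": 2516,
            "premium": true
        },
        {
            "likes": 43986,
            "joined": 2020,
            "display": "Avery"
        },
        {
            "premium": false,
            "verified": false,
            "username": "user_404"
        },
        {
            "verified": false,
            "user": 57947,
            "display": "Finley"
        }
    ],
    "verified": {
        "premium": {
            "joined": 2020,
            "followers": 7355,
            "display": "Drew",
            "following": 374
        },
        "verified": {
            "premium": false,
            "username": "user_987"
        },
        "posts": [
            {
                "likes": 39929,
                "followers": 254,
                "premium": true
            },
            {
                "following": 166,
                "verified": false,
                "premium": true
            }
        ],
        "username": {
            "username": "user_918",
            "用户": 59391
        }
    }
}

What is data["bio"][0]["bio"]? "Maker"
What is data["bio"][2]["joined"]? 2020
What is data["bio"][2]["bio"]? "Creator"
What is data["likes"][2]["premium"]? False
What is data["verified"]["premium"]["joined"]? 2020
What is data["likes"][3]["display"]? "Finley"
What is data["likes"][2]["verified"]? False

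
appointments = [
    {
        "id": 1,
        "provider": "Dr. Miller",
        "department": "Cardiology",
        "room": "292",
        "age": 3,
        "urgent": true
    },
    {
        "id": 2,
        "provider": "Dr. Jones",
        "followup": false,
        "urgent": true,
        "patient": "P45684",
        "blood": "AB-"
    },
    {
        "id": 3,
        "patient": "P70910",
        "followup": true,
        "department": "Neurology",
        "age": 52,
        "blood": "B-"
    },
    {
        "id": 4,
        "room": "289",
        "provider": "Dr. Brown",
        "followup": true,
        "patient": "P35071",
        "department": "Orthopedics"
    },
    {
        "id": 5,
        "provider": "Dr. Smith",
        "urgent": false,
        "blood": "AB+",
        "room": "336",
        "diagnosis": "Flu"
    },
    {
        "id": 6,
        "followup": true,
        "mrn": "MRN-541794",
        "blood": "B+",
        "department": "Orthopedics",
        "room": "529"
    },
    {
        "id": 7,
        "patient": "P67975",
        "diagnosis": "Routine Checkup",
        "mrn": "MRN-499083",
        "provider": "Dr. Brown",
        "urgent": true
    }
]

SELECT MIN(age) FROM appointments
3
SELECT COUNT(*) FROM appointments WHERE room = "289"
1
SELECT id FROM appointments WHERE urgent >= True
[1, 2, 7]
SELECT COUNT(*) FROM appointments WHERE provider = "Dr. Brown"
2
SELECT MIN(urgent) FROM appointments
False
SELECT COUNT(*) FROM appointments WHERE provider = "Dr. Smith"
1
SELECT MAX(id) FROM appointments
7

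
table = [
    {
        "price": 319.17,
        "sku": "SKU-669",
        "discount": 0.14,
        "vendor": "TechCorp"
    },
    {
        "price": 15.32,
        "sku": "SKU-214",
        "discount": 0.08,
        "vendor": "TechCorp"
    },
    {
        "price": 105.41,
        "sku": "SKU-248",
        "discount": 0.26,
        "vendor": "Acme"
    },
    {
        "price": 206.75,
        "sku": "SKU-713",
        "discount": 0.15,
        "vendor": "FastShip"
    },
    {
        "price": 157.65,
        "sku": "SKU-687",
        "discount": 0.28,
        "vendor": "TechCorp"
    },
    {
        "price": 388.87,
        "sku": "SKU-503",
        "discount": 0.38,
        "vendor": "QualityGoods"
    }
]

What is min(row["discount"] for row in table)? 0.08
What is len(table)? 6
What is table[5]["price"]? 388.87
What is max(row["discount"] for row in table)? 0.38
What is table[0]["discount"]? 0.14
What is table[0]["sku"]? "SKU-669"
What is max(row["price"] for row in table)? 388.87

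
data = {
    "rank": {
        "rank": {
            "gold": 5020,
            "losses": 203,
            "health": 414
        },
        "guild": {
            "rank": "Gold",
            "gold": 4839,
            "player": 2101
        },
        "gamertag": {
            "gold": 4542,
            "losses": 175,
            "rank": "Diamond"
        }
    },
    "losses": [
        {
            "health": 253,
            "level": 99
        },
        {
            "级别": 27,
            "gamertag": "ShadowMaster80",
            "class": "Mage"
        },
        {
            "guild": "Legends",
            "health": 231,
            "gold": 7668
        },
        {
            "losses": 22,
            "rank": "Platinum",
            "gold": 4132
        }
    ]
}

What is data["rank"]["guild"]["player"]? 2101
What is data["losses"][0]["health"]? 253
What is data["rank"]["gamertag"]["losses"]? 175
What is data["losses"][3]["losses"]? 22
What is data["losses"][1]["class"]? "Mage"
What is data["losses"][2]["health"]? 231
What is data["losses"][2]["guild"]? "Legends"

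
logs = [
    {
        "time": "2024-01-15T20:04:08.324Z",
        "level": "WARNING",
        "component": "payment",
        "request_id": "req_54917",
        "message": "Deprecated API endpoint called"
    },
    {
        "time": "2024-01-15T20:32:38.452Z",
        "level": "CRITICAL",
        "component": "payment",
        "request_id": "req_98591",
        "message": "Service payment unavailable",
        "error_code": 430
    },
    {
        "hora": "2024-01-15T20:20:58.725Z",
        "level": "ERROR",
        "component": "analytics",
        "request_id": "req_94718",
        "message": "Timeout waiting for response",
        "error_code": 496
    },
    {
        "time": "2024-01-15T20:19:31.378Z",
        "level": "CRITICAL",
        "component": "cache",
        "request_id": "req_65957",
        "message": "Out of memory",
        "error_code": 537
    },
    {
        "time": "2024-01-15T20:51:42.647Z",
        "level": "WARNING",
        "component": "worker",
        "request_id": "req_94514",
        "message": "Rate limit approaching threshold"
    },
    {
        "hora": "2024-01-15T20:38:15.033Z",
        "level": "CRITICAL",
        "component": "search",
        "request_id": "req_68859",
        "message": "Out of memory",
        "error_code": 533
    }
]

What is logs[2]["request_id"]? "req_94718"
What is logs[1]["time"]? "2024-01-15T20:32:38.452Z"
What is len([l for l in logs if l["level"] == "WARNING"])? 2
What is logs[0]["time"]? "2024-01-15T20:04:08.324Z"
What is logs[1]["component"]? "payment"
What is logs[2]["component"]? "analytics"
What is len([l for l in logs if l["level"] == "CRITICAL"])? 3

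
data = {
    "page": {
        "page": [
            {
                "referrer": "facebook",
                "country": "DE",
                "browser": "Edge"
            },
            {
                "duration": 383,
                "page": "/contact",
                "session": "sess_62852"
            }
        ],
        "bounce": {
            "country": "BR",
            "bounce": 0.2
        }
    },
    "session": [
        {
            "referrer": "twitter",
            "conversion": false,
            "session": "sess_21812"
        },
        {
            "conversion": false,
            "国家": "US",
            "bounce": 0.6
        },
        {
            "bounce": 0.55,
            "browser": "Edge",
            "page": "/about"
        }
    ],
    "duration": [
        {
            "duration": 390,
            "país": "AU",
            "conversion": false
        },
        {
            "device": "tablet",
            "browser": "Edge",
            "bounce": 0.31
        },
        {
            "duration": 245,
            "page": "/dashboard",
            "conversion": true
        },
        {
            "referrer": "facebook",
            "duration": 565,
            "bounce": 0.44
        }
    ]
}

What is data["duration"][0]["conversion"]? False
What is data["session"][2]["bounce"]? 0.55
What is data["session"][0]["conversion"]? False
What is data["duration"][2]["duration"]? 245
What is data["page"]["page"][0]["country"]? "DE"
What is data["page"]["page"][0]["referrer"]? "facebook"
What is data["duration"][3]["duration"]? 565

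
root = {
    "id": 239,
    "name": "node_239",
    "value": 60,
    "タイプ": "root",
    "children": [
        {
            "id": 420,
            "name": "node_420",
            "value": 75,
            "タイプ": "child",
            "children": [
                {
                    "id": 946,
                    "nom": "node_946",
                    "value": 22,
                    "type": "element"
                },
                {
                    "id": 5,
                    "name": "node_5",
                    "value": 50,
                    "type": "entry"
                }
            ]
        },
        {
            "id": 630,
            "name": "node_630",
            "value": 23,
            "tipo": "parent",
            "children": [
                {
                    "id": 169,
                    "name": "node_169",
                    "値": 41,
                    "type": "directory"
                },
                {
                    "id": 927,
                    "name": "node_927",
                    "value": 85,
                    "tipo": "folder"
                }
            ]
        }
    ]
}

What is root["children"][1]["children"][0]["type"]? "directory"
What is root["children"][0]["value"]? 75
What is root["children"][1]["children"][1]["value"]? 85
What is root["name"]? "node_239"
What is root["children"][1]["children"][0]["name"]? "node_169"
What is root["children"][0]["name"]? "node_420"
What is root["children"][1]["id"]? 630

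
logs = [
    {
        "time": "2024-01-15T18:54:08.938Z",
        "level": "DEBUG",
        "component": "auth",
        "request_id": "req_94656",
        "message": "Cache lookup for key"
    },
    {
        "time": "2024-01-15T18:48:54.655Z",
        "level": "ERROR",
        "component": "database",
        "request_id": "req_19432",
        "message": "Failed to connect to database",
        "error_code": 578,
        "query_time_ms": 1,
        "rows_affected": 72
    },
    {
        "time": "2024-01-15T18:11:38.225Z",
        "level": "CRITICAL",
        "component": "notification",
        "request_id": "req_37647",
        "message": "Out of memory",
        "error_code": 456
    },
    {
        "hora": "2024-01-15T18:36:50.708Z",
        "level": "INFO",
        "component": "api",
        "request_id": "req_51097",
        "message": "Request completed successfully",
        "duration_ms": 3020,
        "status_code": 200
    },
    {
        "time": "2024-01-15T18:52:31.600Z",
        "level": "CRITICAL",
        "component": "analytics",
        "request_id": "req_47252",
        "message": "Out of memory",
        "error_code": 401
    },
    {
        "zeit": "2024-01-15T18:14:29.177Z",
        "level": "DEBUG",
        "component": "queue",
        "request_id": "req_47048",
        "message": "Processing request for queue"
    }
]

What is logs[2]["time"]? "2024-01-15T18:11:38.225Z"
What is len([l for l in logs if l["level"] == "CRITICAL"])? 2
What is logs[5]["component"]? "queue"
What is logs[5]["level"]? "DEBUG"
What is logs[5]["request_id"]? "req_47048"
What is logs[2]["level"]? "CRITICAL"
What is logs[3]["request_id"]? "req_51097"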